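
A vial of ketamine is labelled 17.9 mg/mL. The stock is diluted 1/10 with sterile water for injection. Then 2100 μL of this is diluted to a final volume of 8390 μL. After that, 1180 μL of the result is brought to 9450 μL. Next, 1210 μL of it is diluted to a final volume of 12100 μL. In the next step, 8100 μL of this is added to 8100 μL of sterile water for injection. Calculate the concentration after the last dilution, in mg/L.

2.80 mg/L

Overall dilution factor = 10 × 3.995 × 8.008 × 10 × 2 = 6399.
17.9 mg/mL / 6399 = 2.80 × 10⁻³ mg/mL = 2.80 mg/L.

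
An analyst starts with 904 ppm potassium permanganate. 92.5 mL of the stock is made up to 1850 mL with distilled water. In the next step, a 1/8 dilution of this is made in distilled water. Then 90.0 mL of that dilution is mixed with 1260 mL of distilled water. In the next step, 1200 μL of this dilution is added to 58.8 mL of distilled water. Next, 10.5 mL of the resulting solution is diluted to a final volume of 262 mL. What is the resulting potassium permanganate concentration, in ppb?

0.302 ppb

Overall dilution factor = 20 × 8 × 15 × 50 × 24.95 = 2.99 × 10⁶.
904 ppm / 2.99 × 10⁶ = 3.02 × 10⁻⁴ ppm = 0.302 ppb.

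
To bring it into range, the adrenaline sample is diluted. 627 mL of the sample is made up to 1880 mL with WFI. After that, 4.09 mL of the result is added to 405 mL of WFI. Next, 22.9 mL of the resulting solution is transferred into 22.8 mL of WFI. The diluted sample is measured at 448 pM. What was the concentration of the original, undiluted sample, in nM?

Overall dilution factor = 2.998 × 100.0 × 1.996 = 599.
Original = 448 pM × 599 = 2.68 × 10⁵ pM = 268 nM.

268 nM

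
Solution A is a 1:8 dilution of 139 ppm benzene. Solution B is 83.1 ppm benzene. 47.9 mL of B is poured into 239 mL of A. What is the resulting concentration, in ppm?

28.3 ppm

C_A = 139 ppm / 8 = 17.4 ppm.
C_mix = (C_A·V_A + C_B·V_B)/(V_A + V_B) = (17.4×239 + 83.1×47.9) / 286.9 = 28.3 ppm.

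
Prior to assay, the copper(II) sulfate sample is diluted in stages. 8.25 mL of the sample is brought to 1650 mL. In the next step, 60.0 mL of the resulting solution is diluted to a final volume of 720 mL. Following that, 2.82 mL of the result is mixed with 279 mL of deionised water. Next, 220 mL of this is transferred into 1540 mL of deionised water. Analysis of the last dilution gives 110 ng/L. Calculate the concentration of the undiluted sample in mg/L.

Overall dilution factor = 200 × 12 × 99.94 × 8 = 1.92 × 10⁶.
Original = 110 ng/L × 1.92 × 10⁶ = 2.11 × 10⁸ ng/L = 211 mg/L.

211 mg/L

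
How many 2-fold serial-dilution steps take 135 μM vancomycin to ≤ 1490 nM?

Need 2ⁿ ≥ 90.6, so n ≥ log(90.6)/log(2) = 6.50.
Minimum whole steps: n = 7.

7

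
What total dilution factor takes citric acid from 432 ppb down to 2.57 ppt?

1.68 × 10⁵

Factor = C₀/C_target = 432 ppb / 2.57 ppt = 1.68 × 10⁵.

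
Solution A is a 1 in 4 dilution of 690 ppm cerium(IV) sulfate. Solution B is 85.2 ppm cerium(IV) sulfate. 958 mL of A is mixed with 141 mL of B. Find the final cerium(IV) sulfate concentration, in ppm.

161 ppm

C_A = 690 ppm / 4 = 172 ppm.
C_mix = (C_A·V_A + C_B·V_B)/(V_A + V_B) = (172×958 + 85.2×141) / 1099 = 161 ppm.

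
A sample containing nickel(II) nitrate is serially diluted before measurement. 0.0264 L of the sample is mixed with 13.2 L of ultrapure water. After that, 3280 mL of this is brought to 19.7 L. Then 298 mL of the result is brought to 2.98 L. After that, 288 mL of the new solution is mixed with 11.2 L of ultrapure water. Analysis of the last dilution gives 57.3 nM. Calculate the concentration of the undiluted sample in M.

0.0688 M

Overall dilution factor = 501 × 6.006 × 10 × 39.89 = 1.20 × 10⁶.
Original = 57.3 nM × 1.20 × 10⁶ = 6.88 × 10⁷ nM = 0.0688 M.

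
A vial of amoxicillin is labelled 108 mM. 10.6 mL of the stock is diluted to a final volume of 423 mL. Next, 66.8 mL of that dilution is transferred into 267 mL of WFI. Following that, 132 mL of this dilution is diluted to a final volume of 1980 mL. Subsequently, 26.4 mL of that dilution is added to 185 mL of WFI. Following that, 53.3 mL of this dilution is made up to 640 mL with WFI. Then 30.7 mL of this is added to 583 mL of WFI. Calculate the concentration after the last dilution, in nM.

18.8 nM

Overall dilution factor = 39.91 × 4.997 × 15 × 8.008 × 12.01 × 19.99 = 5.75 × 10⁶.
108 mM / 5.75 × 10⁶ = 1.88 × 10⁻⁵ mM = 18.8 nM.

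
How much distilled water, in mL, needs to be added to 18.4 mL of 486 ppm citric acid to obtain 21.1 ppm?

V₂ = C₁V₁/C₂ = 486 × 18.4 / 21.1 = 424 mL.
Diluent to add = V₂ − V₁ = 424 − 18.4 = 405 mL.

405 mL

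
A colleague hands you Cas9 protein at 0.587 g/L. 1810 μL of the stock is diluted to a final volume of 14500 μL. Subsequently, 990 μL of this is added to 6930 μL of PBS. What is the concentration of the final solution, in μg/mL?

9.16 μg/mL

Overall dilution factor = 8.011 × 8 = 64.1.
0.587 g/L / 64.1 = 9.16 × 10⁻³ g/L = 9.16 μg/mL.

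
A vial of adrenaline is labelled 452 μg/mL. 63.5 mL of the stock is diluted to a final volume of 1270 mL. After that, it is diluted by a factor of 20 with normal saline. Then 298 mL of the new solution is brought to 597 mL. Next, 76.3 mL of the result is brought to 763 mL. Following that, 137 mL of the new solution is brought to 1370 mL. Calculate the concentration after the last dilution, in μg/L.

Overall dilution factor = 20 × 20 × 2.003 × 10 × 10 = 8.01 × 10⁴.
452 μg/mL / 8.01 × 10⁴ = 5.64 × 10⁻³ μg/mL = 5.64 μg/L.

5.64 μg/L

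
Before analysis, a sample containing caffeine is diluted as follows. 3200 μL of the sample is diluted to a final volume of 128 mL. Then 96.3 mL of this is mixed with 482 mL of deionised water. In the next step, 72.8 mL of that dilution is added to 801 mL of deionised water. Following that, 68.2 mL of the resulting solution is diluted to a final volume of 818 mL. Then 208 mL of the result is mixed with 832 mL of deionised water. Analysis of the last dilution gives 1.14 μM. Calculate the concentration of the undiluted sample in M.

0.197 M

Overall dilution factor = 40 × 6.005 × 12.00 × 11.99 × 5 = 1.73 × 10⁵.
Original = 1.14 μM × 1.73 × 10⁵ = 1.97 × 10⁵ μM = 0.197 M.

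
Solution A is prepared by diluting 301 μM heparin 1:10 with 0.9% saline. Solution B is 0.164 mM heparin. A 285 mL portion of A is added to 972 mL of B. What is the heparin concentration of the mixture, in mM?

0.134 mM

C_A = 301 μM / 10 = 30.1 μM.
C_B = 0.164 mM = 164 μM.
C_mix = (C_A·V_A + C_B·V_B)/(V_A + V_B) = (30.1×285 + 164×972) / 1257 = 134 μM = 0.134 mM.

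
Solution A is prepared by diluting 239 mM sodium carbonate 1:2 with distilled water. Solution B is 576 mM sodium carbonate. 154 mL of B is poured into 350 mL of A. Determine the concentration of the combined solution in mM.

259 mM

C_A = 239 mM / 2 = 120 mM.
C_mix = (C_A·V_A + C_B·V_B)/(V_A + V_B) = (120×350 + 576×154) / 504.0 = 259 mM.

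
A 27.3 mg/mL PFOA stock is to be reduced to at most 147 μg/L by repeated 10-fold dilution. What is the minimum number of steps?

Need 10ⁿ ≥ 1.86 × 10⁵, so n ≥ log(1.86 × 10⁵)/log(10) = 5.27.
Minimum whole steps: n = 6.

6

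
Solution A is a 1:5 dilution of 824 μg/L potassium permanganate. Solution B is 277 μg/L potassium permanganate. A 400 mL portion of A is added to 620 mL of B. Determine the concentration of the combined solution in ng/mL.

233 ng/mL

C_A = 824 μg/L / 5 = 165 μg/L.
C_mix = (C_A·V_A + C_B·V_B)/(V_A + V_B) = (165×400 + 277×620) / 1020 = 233 μg/L = 233 ng/mL.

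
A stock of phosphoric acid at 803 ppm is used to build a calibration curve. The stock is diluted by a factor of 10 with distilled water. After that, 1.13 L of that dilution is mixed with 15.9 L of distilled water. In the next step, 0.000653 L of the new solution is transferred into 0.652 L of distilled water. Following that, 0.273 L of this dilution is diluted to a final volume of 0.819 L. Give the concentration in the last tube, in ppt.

1780 ppt

Overall dilution factor = 10 × 15.07 × 999.5 × 3 = 4.52 × 10⁵.
803 ppm / 4.52 × 10⁵ = 1.78 × 10⁻³ ppm = 1780 ppt.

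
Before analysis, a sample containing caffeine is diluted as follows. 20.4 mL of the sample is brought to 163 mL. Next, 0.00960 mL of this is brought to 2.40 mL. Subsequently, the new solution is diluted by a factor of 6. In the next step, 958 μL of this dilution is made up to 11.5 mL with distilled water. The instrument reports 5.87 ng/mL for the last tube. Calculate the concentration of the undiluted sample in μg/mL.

845 μg/mL

Overall dilution factor = 7.990 × 250 × 6 × 12.00 = 1.44 × 10⁵.
Original = 5.87 ng/mL × 1.44 × 10⁵ = 8.45 × 10⁵ ng/mL = 845 μg/mL.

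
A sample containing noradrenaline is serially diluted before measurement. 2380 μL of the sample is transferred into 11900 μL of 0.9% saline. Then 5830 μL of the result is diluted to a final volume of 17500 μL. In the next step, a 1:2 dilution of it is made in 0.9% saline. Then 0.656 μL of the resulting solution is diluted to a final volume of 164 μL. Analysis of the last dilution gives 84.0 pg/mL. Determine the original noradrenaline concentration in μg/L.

756 μg/L

Overall dilution factor = 6 × 3.002 × 2 × 250 = 9005.
Original = 84.0 pg/mL × 9005 = 7.56 × 10⁵ pg/mL = 756 μg/L.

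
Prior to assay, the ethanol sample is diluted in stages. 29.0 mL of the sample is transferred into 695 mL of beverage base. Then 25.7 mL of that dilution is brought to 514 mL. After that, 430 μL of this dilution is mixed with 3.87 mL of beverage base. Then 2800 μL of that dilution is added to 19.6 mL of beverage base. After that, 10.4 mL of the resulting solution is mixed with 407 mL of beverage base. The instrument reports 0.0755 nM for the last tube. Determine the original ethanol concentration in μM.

Overall dilution factor = 24.97 × 20 × 10 × 8 × 40.13 = 1.60 × 10⁶.
Original = 0.0755 nM × 1.60 × 10⁶ = 1.21 × 10⁵ nM = 121 μM.

121 μM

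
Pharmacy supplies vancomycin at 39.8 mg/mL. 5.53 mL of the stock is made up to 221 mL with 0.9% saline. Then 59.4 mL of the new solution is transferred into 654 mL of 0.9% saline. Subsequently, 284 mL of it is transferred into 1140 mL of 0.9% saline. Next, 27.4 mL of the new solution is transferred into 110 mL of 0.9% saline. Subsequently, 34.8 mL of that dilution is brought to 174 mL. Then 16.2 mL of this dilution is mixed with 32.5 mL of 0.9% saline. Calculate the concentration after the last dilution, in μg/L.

219 μg/L

Overall dilution factor = 39.96 × 12.01 × 5.014 × 5.015 × 5 × 3.006 = 1.81 × 10⁵.
39.8 mg/mL / 1.81 × 10⁵ = 2.19 × 10⁻⁴ mg/mL = 219 μg/L.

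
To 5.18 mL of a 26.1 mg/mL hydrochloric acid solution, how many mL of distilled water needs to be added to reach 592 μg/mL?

223 mL

592 μg/mL = 0.592 mg/mL.
V₂ = C₁V₁/C₂ = 26.1 × 5.18 / 0.592 = 228 mL.
Diluent to add = V₂ − V₁ = 228 − 5.18 = 223 mL.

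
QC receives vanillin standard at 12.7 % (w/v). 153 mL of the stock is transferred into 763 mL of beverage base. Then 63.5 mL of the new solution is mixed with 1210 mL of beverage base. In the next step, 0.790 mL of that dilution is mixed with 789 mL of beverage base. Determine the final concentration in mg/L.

1.06 mg/L

Overall dilution factor = 5.987 × 20.06 × 999.7 = 1.20 × 10⁵.
12.7 % (w/v) / 1.20 × 10⁵ = 1.06 × 10⁻⁴ % (w/v) = 1.06 mg/L.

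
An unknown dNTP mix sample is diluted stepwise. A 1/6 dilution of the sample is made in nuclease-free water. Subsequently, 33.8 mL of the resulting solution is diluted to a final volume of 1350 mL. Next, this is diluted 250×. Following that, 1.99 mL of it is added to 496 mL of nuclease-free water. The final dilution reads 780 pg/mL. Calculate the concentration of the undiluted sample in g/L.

Overall dilution factor = 6 × 39.94 × 250 × 250.2 = 1.50 × 10⁷.
Original = 780 pg/mL × 1.50 × 10⁷ = 1.17 × 10¹⁰ pg/mL = 11.7 g/L.

11.7 g/L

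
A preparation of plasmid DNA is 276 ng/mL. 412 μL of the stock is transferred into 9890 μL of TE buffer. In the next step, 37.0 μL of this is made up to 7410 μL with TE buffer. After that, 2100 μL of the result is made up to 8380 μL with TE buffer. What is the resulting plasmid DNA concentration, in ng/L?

13.8 ng/L

Overall dilution factor = 25.00 × 200.3 × 3.990 = 2.00 × 10⁴.
276 ng/mL / 2.00 × 10⁴ = 0.0138 ng/mL = 13.8 ng/L.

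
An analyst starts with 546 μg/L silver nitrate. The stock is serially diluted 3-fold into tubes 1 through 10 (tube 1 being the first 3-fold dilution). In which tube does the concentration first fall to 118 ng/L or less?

tube 8

Tube n has concentration 546 μg/L / 3ⁿ.
Need 3ⁿ ≥ 546 μg/L / 118 ng/L = 4627, so n ≥ 7.68.
First such tube: n = 8.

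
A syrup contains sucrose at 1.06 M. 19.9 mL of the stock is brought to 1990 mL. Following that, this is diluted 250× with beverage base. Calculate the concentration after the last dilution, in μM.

Overall dilution factor = 100 × 250 = 2.50 × 10⁴.
1.06 M / 2.50 × 10⁴ = 4.24 × 10⁻⁵ M = 42.4 μM.

42.4 μM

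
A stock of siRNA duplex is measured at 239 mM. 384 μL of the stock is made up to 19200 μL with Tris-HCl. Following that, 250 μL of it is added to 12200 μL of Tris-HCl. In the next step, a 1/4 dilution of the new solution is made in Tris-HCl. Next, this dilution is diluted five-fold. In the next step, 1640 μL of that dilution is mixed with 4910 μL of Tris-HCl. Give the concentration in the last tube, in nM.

Overall dilution factor = 50 × 49.80 × 4 × 5 × 3.994 = 1.99 × 10⁵.
239 mM / 1.99 × 10⁵ = 1.20 × 10⁻³ mM = 1200 nM.

1200 nM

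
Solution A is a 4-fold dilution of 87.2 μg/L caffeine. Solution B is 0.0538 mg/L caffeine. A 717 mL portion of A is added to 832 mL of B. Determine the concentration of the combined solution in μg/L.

39.0 μg/L

C_A = 87.2 μg/L / 4 = 21.8 μg/L.
C_B = 0.0538 mg/L = 53.8 μg/L.
C_mix = (C_A·V_A + C_B·V_B)/(V_A + V_B) = (21.8×717 + 53.8×832) / 1549 = 39.0 μg/L.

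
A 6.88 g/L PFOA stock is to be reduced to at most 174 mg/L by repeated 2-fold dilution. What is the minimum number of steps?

6

Need 2ⁿ ≥ 39.5, so n ≥ log(39.5)/log(2) = 5.31.
Minimum whole steps: n = 6.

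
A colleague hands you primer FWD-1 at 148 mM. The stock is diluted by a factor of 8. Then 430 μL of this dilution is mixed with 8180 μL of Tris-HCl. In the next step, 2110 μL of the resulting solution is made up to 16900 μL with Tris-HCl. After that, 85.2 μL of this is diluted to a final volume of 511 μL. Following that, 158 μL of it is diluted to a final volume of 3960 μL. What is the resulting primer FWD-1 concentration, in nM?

Overall dilution factor = 8 × 20.02 × 8.009 × 5.998 × 25.06 = 1.93 × 10⁵.
148 mM / 1.93 × 10⁵ = 7.67 × 10⁻⁴ mM = 767 nM.

767 nM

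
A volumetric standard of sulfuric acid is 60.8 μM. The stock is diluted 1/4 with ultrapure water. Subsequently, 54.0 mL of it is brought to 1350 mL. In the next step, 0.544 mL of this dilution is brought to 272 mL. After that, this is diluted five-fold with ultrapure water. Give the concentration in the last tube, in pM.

Overall dilution factor = 4 × 25 × 500 × 5 = 2.50 × 10⁵.
60.8 μM / 2.50 × 10⁵ = 2.43 × 10⁻⁴ μM = 243 pM.

243 pM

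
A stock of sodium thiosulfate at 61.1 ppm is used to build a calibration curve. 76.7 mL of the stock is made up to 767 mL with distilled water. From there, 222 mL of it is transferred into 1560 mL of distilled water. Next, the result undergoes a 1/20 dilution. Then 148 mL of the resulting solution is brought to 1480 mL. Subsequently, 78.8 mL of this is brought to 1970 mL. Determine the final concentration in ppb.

Overall dilution factor = 10 × 8.027 × 20 × 10 × 25 = 4.01 × 10⁵.
61.1 ppm / 4.01 × 10⁵ = 1.52 × 10⁻⁴ ppm = 0.152 ppb.

0.152 ppb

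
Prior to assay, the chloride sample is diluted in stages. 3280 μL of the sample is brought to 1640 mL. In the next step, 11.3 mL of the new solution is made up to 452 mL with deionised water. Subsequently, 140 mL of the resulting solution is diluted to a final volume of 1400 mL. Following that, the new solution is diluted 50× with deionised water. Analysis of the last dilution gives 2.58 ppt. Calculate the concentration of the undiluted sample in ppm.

25.8 ppm

Overall dilution factor = 500 × 40 × 10 × 50 = 1.00 × 10⁷.
Original = 2.58 ppt × 1.00 × 10⁷ = 2.58 × 10⁷ ppt = 25.8 ppm.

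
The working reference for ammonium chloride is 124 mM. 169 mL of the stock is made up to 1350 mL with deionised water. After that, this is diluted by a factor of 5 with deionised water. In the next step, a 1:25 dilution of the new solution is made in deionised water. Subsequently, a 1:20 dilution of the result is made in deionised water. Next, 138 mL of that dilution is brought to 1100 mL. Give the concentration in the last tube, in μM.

0.779 μM

Overall dilution factor = 7.988 × 5 × 25 × 20 × 7.971 = 1.59 × 10⁵.
124 mM / 1.59 × 10⁵ = 7.79 × 10⁻⁴ mM = 0.779 μM.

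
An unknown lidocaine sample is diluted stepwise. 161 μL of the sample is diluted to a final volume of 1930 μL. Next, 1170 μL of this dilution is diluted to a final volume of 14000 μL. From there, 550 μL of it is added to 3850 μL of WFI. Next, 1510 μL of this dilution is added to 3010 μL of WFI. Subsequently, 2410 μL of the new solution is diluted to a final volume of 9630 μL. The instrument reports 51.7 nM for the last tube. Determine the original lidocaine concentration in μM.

Overall dilution factor = 11.99 × 11.97 × 8 × 2.993 × 3.996 = 1.37 × 10⁴.
Original = 51.7 nM × 1.37 × 10⁴ = 7.10 × 10⁵ nM = 710 μM.

710 μM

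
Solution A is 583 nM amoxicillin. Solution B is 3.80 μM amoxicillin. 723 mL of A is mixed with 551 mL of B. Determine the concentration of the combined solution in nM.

1970 nM

C_B = 3.80 μM = 3800 nM.
C_mix = (C_A·V_A + C_B·V_B)/(V_A + V_B) = (583×723 + 3800×551) / 1274 = 1974 nM.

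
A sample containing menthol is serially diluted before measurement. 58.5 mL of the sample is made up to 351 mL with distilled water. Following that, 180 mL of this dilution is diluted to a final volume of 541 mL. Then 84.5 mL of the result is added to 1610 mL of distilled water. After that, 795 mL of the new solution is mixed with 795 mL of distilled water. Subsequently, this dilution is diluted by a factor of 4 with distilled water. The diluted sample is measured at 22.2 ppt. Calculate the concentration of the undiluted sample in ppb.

Overall dilution factor = 6 × 3.006 × 20.05 × 2 × 4 = 2893.
Original = 22.2 ppt × 2893 = 6.42 × 10⁴ ppt = 64.2 ppb.

64.2 ppb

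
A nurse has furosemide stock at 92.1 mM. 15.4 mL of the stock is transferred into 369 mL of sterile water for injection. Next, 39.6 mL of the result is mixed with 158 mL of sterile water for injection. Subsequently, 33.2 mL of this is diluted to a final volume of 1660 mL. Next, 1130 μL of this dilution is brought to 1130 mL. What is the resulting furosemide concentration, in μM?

0.0148 μM

Overall dilution factor = 24.96 × 4.990 × 50 × 1000 = 6.23 × 10⁶.
92.1 mM / 6.23 × 10⁶ = 1.48 × 10⁻⁵ mM = 0.0148 μM.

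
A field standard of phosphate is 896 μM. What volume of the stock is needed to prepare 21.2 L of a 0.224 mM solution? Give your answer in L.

0.224 mM = 224 μM.
V₁ = C₂V₂/C₁ = 224 × 21.2 / 896 = 5.30 L.

5.30 L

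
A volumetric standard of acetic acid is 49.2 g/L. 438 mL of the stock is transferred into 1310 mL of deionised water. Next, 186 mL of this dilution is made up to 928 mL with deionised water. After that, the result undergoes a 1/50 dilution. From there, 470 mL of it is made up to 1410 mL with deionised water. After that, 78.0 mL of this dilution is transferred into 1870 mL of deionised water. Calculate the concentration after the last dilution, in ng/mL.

Overall dilution factor = 3.991 × 4.989 × 50 × 3 × 24.97 = 7.46 × 10⁴.
49.2 g/L / 7.46 × 10⁴ = 6.60 × 10⁻⁴ g/L = 660 ng/mL.

660 ng/mL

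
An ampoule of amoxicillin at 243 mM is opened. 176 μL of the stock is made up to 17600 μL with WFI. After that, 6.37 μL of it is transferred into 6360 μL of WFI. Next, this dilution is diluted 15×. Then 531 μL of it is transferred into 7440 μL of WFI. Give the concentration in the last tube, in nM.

10.8 nM

Overall dilution factor = 100 × 999.4 × 15 × 15.01 = 2.25 × 10⁷.
243 mM / 2.25 × 10⁷ = 1.08 × 10⁻⁵ mM = 10.8 nM.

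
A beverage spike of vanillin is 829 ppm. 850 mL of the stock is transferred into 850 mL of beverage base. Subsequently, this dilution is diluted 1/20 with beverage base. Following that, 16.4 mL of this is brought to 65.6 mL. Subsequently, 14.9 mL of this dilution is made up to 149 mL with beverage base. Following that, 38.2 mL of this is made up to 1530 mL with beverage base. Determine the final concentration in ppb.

Overall dilution factor = 2 × 20 × 4 × 10 × 40.05 = 6.41 × 10⁴.
829 ppm / 6.41 × 10⁴ = 0.0129 ppm = 12.9 ppb.

12.9 ppb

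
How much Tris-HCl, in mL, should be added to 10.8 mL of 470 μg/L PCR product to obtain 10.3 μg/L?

V₂ = C₁V₁/C₂ = 470 × 10.8 / 10.3 = 493 mL.
Diluent to add = V₂ − V₁ = 493 − 10.8 = 482 mL.

482 mL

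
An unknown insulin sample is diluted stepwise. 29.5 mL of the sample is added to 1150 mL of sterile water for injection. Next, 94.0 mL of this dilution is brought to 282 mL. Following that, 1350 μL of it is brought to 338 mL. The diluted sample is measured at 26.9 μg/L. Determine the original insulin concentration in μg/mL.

808 μg/mL

Overall dilution factor = 39.98 × 3 × 250.4 = 3.00 × 10⁴.
Original = 26.9 μg/L × 3.00 × 10⁴ = 8.08 × 10⁵ μg/L = 808 μg/mL.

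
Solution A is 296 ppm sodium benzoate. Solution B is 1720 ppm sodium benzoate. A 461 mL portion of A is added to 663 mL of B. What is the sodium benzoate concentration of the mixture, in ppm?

1140 ppm

C_mix = (C_A·V_A + C_B·V_B)/(V_A + V_B) = (296×461 + 1720×663) / 1124 = 1136 ppm.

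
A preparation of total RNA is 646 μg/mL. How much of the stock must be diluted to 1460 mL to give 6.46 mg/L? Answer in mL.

14.6 mL

6.46 mg/L = 6.46 μg/mL.
V₁ = C₂V₂/C₁ = 6.46 × 1460 / 646 = 14.6 mL.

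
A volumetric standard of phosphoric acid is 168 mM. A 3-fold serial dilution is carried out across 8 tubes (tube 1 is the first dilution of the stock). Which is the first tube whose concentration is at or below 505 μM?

tube 6

Tube n has concentration 168 mM / 3ⁿ.
Need 3ⁿ ≥ 168 mM / 505 μM = 333, so n ≥ 5.29.
First such tube: n = 6.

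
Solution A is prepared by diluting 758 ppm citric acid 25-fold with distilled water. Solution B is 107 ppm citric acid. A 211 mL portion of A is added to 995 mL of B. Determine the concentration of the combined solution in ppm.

C_A = 758 ppm / 25 = 30.3 ppm.
C_mix = (C_A·V_A + C_B·V_B)/(V_A + V_B) = (30.3×211 + 107×995) / 1206 = 93.6 ppm.

93.6 ppm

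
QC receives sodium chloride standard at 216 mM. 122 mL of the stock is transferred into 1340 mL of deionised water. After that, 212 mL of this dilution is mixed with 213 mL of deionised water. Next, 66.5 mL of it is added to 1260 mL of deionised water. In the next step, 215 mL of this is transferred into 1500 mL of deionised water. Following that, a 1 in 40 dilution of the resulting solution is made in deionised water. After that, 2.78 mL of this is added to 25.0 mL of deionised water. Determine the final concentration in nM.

Overall dilution factor = 11.98 × 2.005 × 19.95 × 7.977 × 40 × 9.993 = 1.53 × 10⁶.
216 mM / 1.53 × 10⁶ = 1.41 × 10⁻⁴ mM = 141 nM.

141 nM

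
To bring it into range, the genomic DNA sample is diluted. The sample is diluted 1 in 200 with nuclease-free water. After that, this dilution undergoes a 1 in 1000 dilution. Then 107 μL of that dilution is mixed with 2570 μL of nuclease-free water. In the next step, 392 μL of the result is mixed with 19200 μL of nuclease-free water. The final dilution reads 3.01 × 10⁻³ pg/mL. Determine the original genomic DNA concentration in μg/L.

Overall dilution factor = 200 × 1000 × 25.02 × 49.98 = 2.50 × 10⁸.
Original = 3.01 × 10⁻³ pg/mL × 2.50 × 10⁸ = 7.53 × 10⁵ pg/mL = 753 μg/L.

753 μg/L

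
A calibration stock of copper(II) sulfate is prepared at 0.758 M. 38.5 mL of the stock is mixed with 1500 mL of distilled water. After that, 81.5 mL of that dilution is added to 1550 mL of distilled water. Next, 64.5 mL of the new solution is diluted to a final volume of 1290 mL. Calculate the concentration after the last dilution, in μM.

Overall dilution factor = 39.96 × 20.02 × 20 = 1.60 × 10⁴.
0.758 M / 1.60 × 10⁴ = 4.74 × 10⁻⁵ M = 47.4 μM.

47.4 μM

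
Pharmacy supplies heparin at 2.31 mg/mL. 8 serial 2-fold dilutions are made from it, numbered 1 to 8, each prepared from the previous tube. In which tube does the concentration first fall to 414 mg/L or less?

tube 3

Tube n has concentration 2.31 mg/mL / 2ⁿ.
Need 2ⁿ ≥ 2.31 mg/mL / 414 mg/L = 5.58, so n ≥ 2.48.
First such tube: n = 3.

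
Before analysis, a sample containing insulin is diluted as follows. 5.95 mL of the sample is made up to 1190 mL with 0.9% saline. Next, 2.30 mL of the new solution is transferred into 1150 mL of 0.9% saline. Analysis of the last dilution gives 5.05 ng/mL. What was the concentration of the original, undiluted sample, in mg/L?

506 mg/L

Overall dilution factor = 200 × 501 = 1.00 × 10⁵.
Original = 5.05 ng/mL × 1.00 × 10⁵ = 5.06 × 10⁵ ng/mL = 506 mg/L.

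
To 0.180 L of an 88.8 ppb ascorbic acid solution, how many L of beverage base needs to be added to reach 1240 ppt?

12.7 L

1240 ppt = 1.24 ppb.
V₂ = C₁V₁/C₂ = 88.8 × 0.180 / 1.24 = 12.9 L.
Diluent to add = V₂ − V₁ = 12.9 − 0.180 = 12.7 L.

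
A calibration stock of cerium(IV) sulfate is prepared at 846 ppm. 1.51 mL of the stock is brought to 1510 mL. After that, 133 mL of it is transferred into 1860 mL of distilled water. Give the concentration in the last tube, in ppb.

56.5 ppb

Overall dilution factor = 1000 × 14.98 = 1.50 × 10⁴.
846 ppm / 1.50 × 10⁴ = 0.0565 ppm = 56.5 ppb.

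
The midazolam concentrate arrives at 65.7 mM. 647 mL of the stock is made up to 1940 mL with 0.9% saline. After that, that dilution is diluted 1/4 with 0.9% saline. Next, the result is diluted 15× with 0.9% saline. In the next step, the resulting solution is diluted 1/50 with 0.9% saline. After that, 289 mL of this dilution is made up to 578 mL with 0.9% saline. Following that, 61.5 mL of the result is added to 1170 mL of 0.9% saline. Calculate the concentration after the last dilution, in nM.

Overall dilution factor = 2.998 × 4 × 15 × 50 × 2 × 20.02 = 3.60 × 10⁵.
65.7 mM / 3.60 × 10⁵ = 1.82 × 10⁻⁴ mM = 182 nM.

182 nM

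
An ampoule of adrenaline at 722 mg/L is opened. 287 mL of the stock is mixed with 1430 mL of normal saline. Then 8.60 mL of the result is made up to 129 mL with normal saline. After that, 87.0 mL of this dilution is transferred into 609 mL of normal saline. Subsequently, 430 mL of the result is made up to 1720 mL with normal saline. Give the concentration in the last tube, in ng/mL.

Overall dilution factor = 5.983 × 15 × 8 × 4 = 2872.
722 mg/L / 2872 = 0.251 mg/L = 251 ng/mL.

251 ng/mL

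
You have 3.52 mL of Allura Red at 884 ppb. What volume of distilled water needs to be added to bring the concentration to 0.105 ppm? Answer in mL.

26.1 mL

0.105 ppm = 105 ppb.
V₂ = C₁V₁/C₂ = 884 × 3.52 / 105 = 29.6 mL.
Diluent to add = V₂ − V₁ = 29.6 − 3.52 = 26.1 mL.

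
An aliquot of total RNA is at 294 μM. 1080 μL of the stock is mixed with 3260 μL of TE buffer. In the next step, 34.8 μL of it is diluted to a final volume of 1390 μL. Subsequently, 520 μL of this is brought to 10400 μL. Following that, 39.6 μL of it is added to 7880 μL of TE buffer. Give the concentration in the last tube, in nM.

0.458 nM

Overall dilution factor = 4.019 × 39.94 × 20 × 200.0 = 6.42 × 10⁵.
294 μM / 6.42 × 10⁵ = 4.58 × 10⁻⁴ μM = 0.458 nM.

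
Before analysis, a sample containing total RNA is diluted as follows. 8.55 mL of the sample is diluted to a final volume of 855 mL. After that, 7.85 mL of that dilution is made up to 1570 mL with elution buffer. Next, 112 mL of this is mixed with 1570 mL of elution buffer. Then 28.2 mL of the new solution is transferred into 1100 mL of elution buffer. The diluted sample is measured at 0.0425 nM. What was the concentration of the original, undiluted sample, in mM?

Overall dilution factor = 100 × 200 × 15.02 × 40.01 = 1.20 × 10⁷.
Original = 0.0425 nM × 1.20 × 10⁷ = 5.11 × 10⁵ nM = 0.511 mM.

0.511 mM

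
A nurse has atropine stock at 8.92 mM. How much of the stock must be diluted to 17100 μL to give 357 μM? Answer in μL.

357 μM = 0.357 mM.
V₁ = C₂V₂/C₁ = 0.357 × 17100 / 8.92 = 684 μL.

684 μL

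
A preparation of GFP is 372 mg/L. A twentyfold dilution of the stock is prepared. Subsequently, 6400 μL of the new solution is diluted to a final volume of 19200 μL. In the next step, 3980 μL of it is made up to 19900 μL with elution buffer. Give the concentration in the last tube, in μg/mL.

Overall dilution factor = 20 × 3 × 5 = 300.
372 mg/L / 300 = 1.24 mg/L = 1.24 μg/mL.

1.24 μg/mL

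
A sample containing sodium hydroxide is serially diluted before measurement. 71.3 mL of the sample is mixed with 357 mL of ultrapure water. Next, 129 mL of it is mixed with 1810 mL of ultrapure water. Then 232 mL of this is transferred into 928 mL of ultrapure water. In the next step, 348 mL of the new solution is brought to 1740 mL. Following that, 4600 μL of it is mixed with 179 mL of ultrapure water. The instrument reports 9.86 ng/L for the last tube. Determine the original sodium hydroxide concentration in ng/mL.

Overall dilution factor = 6.007 × 15.03 × 5 × 5 × 39.91 = 9.01 × 10⁴.
Original = 9.86 ng/L × 9.01 × 10⁴ = 8.88 × 10⁵ ng/L = 888 ng/mL.

888 ng/mL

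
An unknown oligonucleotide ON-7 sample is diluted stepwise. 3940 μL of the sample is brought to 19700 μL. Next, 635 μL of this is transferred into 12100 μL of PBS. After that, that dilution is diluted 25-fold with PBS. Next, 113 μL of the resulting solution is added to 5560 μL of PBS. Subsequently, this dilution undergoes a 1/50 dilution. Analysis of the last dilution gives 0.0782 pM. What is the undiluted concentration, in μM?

Overall dilution factor = 5 × 20.06 × 25 × 50.20 × 50 = 6.29 × 10⁶.
Original = 0.0782 pM × 6.29 × 10⁶ = 4.92 × 10⁵ pM = 0.492 μM.

0.492 μM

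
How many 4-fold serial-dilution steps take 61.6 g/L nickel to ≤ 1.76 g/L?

3

Need 4ⁿ ≥ 35.0, so n ≥ log(35.0)/log(4) = 2.56.
Minimum whole steps: n = 3.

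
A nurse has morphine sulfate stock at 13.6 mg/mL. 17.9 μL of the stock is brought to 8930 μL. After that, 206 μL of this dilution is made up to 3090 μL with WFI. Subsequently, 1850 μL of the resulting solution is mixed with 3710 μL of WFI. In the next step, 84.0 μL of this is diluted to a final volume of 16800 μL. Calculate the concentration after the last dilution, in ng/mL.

Overall dilution factor = 498.9 × 15 × 3.005 × 200 = 4.50 × 10⁶.
13.6 mg/mL / 4.50 × 10⁶ = 3.02 × 10⁻⁶ mg/mL = 3.02 ng/mL.

3.02 ng/mL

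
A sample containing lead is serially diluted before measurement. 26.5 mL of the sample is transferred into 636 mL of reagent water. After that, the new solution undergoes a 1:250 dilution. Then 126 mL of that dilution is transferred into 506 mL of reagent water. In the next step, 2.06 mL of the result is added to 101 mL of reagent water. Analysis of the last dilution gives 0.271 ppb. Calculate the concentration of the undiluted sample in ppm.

Overall dilution factor = 25 × 250 × 5.016 × 50.03 = 1.57 × 10⁶.
Original = 0.271 ppb × 1.57 × 10⁶ = 4.25 × 10⁵ ppb = 425 ppm.

425 ppm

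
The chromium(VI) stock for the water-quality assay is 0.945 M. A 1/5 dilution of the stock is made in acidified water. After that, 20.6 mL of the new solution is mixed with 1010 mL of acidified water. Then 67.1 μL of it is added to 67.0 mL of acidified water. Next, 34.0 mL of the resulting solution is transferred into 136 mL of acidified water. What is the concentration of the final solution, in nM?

756 nM

Overall dilution factor = 5 × 50.03 × 999.5 × 5 = 1.25 × 10⁶.
0.945 M / 1.25 × 10⁶ = 7.56 × 10⁻⁷ M = 756 nM.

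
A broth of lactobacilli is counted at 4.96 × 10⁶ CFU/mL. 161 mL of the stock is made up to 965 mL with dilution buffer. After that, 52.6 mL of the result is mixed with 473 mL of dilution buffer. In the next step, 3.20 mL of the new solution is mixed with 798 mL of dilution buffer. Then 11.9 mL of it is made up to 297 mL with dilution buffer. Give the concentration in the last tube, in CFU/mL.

13.3 CFU/mL

Overall dilution factor = 5.994 × 9.992 × 250.4 × 24.96 = 3.74 × 10⁵.
4.96 × 10⁶ CFU/mL / 3.74 × 10⁵ = 13.3 CFU/mL.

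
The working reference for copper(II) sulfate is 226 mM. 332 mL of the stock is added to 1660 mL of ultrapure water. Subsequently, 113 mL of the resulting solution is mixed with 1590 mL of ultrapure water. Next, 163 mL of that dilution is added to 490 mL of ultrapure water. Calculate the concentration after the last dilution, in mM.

0.624 mM

Overall dilution factor = 6 × 15.07 × 4.006 = 362.
226 mM / 362 = 0.624 mM.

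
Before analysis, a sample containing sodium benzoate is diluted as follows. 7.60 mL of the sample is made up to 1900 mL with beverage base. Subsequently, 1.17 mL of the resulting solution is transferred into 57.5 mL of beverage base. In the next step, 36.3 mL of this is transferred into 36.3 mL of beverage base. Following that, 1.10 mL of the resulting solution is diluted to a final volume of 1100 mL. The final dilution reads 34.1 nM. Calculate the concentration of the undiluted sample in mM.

855 mM

Overall dilution factor = 250 × 50.15 × 2 × 1000 = 2.51 × 10⁷.
Original = 34.1 nM × 2.51 × 10⁷ = 8.55 × 10⁸ nM = 855 mM.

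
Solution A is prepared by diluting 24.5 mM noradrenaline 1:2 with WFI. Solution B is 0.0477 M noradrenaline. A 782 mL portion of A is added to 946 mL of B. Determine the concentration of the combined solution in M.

0.0317 M

C_A = 24.5 mM / 2 = 12.2 mM.
C_B = 0.0477 M = 47.7 mM.
C_mix = (C_A·V_A + C_B·V_B)/(V_A + V_B) = (12.2×782 + 47.7×946) / 1728 = 31.7 mM = 0.0317 M.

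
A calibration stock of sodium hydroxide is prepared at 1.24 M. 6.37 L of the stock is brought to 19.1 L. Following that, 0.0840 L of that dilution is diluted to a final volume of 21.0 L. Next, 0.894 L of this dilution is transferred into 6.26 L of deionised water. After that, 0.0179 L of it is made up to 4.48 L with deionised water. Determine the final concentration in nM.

826 nM

Overall dilution factor = 2.998 × 250 × 8.002 × 250.3 = 1.50 × 10⁶.
1.24 M / 1.50 × 10⁶ = 8.26 × 10⁻⁷ M = 826 nM.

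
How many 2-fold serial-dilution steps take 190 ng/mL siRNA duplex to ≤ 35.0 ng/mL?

3

Need 2ⁿ ≥ 5.43, so n ≥ log(5.43)/log(2) = 2.44.
Minimum whole steps: n = 3.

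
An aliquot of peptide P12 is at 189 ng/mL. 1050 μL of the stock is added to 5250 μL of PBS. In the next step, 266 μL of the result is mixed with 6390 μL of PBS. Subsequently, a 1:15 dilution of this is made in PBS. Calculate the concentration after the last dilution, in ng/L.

Overall dilution factor = 6 × 25.02 × 15 = 2252.
189 ng/mL / 2252 = 0.0839 ng/mL = 83.9 ng/L.

83.9 ng/L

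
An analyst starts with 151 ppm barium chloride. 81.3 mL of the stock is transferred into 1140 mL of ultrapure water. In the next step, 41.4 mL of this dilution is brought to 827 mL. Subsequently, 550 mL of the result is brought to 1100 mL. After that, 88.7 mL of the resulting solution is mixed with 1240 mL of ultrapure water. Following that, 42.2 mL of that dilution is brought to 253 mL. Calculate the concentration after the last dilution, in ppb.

Overall dilution factor = 15.02 × 19.98 × 2 × 14.98 × 5.995 = 5.39 × 10⁴.
151 ppm / 5.39 × 10⁴ = 2.80 × 10⁻³ ppm = 2.80 ppb.

2.80 ppb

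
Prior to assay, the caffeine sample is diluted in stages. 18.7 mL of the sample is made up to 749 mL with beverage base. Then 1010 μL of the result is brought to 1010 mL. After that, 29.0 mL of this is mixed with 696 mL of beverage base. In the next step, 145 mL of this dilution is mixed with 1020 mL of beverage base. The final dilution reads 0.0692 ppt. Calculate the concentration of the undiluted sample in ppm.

0.557 ppm

Overall dilution factor = 40.05 × 1000 × 25 × 8.034 = 8.05 × 10⁶.
Original = 0.0692 ppt × 8.05 × 10⁶ = 5.57 × 10⁵ ppt = 0.557 ppm.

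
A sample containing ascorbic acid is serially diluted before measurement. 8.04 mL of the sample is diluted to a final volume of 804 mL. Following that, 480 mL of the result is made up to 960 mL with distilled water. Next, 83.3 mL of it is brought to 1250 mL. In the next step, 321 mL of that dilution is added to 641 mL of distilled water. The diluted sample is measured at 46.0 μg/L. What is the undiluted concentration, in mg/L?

414 mg/L

Overall dilution factor = 100 × 2 × 15.01 × 2.997 = 8994.
Original = 46.0 μg/L × 8994 = 4.14 × 10⁵ μg/L = 414 mg/L.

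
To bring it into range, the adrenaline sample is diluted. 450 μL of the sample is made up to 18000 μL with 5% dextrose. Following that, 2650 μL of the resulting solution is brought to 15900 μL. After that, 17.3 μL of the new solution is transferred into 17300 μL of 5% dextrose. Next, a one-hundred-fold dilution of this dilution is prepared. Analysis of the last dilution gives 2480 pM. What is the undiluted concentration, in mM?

59.6 mM

Overall dilution factor = 40 × 6 × 1001 × 100 = 2.40 × 10⁷.
Original = 2480 pM × 2.40 × 10⁷ = 5.96 × 10¹⁰ pM = 59.6 mM.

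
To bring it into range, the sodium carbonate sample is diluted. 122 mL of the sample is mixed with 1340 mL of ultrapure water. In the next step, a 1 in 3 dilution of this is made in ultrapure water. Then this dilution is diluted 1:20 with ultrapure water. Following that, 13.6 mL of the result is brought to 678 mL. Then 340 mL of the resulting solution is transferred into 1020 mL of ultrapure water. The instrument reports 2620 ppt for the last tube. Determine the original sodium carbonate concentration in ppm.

376 ppm

Overall dilution factor = 11.98 × 3 × 20 × 49.85 × 4 = 1.43 × 10⁵.
Original = 2620 ppt × 1.43 × 10⁵ = 3.76 × 10⁸ ppt = 376 ppm.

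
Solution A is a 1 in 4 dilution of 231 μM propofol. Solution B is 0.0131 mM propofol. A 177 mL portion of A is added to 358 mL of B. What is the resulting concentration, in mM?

0.0279 mM

C_A = 231 μM / 4 = 57.8 μM.
C_B = 0.0131 mM = 13.1 μM.
C_mix = (C_A·V_A + C_B·V_B)/(V_A + V_B) = (57.8×177 + 13.1×358) / 535.0 = 27.9 μM = 0.0279 mM.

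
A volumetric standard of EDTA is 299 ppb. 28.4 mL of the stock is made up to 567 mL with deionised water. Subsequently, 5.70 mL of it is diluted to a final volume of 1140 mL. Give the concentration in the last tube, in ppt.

Overall dilution factor = 19.96 × 200 = 3993.
299 ppb / 3993 = 0.0749 ppb = 74.9 ppt.

74.9 ppt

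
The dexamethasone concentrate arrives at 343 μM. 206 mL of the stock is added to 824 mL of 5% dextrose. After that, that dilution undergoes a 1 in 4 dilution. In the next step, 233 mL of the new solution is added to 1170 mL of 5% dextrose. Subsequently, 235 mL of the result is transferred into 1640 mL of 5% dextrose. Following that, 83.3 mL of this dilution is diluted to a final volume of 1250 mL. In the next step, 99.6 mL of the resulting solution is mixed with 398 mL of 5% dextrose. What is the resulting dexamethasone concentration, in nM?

Overall dilution factor = 5 × 4 × 6.021 × 7.979 × 15.01 × 4.996 = 7.20 × 10⁴.
343 μM / 7.20 × 10⁴ = 4.76 × 10⁻³ μM = 4.76 nM.

4.76 nM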